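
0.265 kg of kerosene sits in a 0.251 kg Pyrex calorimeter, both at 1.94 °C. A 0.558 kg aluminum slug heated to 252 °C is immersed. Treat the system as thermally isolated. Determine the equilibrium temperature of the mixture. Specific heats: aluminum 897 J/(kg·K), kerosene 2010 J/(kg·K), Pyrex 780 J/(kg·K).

Heat gained plus heat lost sum to zero:
0.558·897·(T − 252) + 0.265·2010·(T − 1.94) + 0.251·780·(T − 1.94) = 0
500.53(T − 252) + 532.65(T − 1.94) + 195.78(T − 1.94) = 0
1229 T = 127546
T = 127546 / 1229 = 104 °C

T_f ≈ 103.8 °C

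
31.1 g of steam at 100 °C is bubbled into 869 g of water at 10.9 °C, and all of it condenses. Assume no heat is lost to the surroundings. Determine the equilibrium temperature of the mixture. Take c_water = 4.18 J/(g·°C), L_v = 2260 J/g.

T_f ≈ 32.7 °C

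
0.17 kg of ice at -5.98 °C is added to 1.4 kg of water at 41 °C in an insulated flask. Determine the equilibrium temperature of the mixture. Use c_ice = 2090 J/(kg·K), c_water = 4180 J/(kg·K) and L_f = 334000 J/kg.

T_f ≈ 27.6 °C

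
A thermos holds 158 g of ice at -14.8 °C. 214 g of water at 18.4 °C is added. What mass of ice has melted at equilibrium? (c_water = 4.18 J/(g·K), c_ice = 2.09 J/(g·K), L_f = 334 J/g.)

Cooling the water to 0 °C releases 214×4.18×18.4 = 16459 J.
Warming the ice to 0 °C takes 158×2.09×14.8 = 4887.3 J, leaving 11572 J for melting.
Melting all 158 g of ice would need 158×334 = 52772 J.
Since 11572 < 52772 J, not all the ice melts; equilibrium is at 0 °C.
Mass melted = 11572/334 ≈ 34.65 g.

m_melted ≈ 34.6 g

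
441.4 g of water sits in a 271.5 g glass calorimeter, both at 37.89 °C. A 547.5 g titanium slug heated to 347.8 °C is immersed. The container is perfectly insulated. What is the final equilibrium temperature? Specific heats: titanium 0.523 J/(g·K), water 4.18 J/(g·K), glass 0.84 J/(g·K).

Conservation of energy gives ΣQ = 0:
547.5*0.523*(T − 347.8) + 441.4*4.18*(T − 37.89) + 271.5*0.84*(T − 37.89) = 0
(286.34 + 1845.1 + 228.06) T = 286.34*347.8 + 1845.1*37.89 + 228.06*37.89
T = 178140 / 2359.5 = 75.5 °C

T_f ≈ 75.5 °C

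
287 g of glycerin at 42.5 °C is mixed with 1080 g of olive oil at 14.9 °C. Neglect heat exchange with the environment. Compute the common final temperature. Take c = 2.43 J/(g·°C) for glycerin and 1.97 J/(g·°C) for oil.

|Q_glycerin| = |Q_oil|:
287*2.43*(42.5 − T) = 1080*1.97*(T − 14.9)
697.41(42.5 − T) = 2127.6(T − 14.9)
2825 T = 61341  ⇒  T ≈ 21.71 °C

T_f ≈ 21.7 °C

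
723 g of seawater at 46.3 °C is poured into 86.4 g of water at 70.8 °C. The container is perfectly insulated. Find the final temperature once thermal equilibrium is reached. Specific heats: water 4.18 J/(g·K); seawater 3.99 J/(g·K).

Taking heat into each body as positive, Σ m c ΔT = 0:
86.4*4.18*(T − 70.8) + 723*3.99*(T − 46.3) = 0
361.15(T − 70.8) + 2884.8(T − 46.3) = 0
(361.15 + 2884.8) T = 361.15*70.8 + 2884.8*46.3
T = 159134 / 3245.9 = 49 °C

T_f ≈ 49.0 °C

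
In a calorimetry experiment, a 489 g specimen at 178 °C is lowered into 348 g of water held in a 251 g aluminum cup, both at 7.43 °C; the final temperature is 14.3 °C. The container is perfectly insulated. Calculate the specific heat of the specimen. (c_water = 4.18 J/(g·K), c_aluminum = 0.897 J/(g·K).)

c ≈ 0.144 J/(g·K)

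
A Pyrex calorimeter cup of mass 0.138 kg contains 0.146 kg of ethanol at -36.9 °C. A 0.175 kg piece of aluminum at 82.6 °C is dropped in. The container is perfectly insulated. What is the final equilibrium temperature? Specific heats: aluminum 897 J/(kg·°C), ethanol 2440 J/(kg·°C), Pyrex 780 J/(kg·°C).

T_f ≈ -6.7 °C

Conservation of energy gives ΣQ = 0:
0.175*897*(T − 82.6) + 0.146*2440*(T − (-36.9)) + 0.138*780*(T − (-36.9)) = 0
156.97(T − 82.6) + 356.24(T − (-36.9)) + 107.64(T − (-36.9)) = 0
(156.97 + 356.24 + 107.64) T = 156.97*82.6 + 356.24*(-36.9) + 107.64*(-36.9)
T ≈ -6.69 °C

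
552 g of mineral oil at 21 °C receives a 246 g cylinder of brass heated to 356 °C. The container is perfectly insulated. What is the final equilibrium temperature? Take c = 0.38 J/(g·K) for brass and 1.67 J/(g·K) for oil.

T_f ≈ 51.8 °C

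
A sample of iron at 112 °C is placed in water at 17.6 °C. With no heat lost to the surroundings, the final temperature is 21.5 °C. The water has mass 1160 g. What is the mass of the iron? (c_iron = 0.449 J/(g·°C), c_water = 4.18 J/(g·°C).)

m ≈ 465 g

Conservation of energy gives ΣQ = 0:
m×0.449×(21.5 − 112) + 1160×4.18×(21.5 − 17.6) = 0
-40.63 m = -18910
m = -18910/-40.63 ≈ 465.4 g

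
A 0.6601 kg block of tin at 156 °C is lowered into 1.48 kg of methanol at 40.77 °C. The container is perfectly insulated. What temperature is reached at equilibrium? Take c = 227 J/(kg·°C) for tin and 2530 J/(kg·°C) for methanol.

T_f ≈ 45.2 °C

Heat lost by the tin equals heat gained by the methanol:
0.6601*227*(156 − T) = 1.48*2530*(T − 40.77)
149.84(156 − T) = 3744.4(T − 40.77)
3894.2 T = 176035  ⇒  T ≈ 45.20 °C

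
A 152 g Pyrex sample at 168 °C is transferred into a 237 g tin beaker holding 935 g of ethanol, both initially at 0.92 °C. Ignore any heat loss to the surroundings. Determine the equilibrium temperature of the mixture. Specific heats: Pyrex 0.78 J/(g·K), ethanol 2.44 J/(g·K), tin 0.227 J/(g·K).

T_f ≈ 9.0 °C

Net heat exchanged in the isolated system is zero:
152*0.78*(T − 168) + 935*2.44*(T − 0.92) + 237*0.227*(T − 0.92) = 0
118.56(T − 168) + 2281.4(T − 0.92) + 53.8(T − 0.92) = 0
(118.56 + 2281.4 + 53.8) T = 118.56*168 + 2281.4*0.92 + 53.8*0.92
T = 22066 / 2453.8 = 8.99 °C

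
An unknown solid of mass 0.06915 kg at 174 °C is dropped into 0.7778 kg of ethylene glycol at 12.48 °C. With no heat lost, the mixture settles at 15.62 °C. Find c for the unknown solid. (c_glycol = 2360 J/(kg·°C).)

Setting the total heat transfer to zero:
0.06915×c×(15.62 − 174) + 0.7778×2360×(15.62 − 12.48) = 0
-10.95 c = -5763.8
c = -5763.8/-10.95 ≈ 526.3 J/(kg·°C)

c ≈ 526 J/(kg·°C)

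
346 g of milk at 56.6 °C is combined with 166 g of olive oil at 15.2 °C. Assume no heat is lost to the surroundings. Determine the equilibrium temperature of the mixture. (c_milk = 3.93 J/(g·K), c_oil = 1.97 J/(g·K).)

T_f ≈ 48.6 °C

Setting the total heat transfer to zero:
346·3.93·(T − 56.6) + 166·1.97·(T − 15.2) = 0
(1359.8 + 327.02) T = 1359.8·56.6 + 327.02·15.2
T = 81934 / 1686.8 = 48.6 °C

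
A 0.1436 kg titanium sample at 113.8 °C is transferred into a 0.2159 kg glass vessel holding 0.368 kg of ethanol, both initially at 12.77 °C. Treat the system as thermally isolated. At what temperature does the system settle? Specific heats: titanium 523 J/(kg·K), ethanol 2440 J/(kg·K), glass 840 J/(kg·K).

T_f ≈ 19.3 °C

Let T be the final temperature. ΣQ_i = 0:
0.1436*523*(T − 113.8) + 0.368*2440*(T − 12.77) + 0.2159*840*(T − 12.77) = 0
75.1(T − 113.8) + 897.92(T − 12.77) + 181.36(T − 12.77) = 0
(75.1 + 897.92 + 181.36) T = 75.1*113.8 + 897.92*12.77 + 181.36*12.77
T ≈ 19.34 °C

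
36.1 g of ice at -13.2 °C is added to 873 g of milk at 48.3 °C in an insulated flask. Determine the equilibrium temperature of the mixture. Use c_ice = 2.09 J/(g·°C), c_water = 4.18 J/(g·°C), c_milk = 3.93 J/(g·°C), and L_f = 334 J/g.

T_f ≈ 42.6 °C

Heat gained plus heat lost sum to zero:
ice -13.2→0 °C: 36.1·2.09·13.2 = 995.93; fusion: m_ice L_f = 36.1·334 = 12057; meltwater 0→T: 36.1·4.18·T = 150.9 T; milk cools: 873·3.93·(T − 48.3) = 3430.9(T − 48.3)
3581.8 T = 165712 − 13053 = 152659
T ≈ 42.62 °C. Since T > 0 °C, the all-ice-melts assumption holds.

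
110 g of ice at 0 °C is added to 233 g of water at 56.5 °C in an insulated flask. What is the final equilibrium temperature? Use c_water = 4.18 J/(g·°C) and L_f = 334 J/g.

Energy balance with sensible and latent terms:
melt ice: 110×334 = 36740; warm the meltwater: 459.8 T; water cools: 233×4.18×(T − 56.5) = 973.94(T − 56.5)
1433.7 T = 55028 − 36740 = 18288
T ≈ 12.76 °C (positive, so assuming full melt was valid).

T_f ≈ 12.8 °C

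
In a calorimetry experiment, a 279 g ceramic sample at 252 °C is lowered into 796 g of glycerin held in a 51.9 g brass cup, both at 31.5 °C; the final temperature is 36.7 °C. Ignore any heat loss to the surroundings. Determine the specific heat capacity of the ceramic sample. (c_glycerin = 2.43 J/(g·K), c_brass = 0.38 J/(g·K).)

c ≈ 0.169 J/(g·K)

Let T be the final temperature. ΣQ_i = 0:
279·c·(36.7 − 252) + 796·2.43·(36.7 − 31.5) + 51.9·0.38·(36.7 − 31.5) = 0
-60069 c = -10161
c = -10161/-60069 ≈ 0.1692 J/(g·K)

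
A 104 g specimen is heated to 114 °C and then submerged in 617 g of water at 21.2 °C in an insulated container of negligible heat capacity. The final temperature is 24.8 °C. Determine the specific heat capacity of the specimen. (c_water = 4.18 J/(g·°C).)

c ≈ 1 J/(g·°C)

Heat lost by the specimen = heat gained by the water:
104×c×(114 − 24.8) = 617×4.18×(24.8 − 21.2)
9276.8 c = 9284.6  ⇒  c ≈ 1.001 J/(g·°C)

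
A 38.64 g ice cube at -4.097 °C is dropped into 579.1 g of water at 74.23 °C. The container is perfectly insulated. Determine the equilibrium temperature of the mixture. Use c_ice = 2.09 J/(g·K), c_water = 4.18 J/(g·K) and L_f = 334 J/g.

Conservation of energy gives ΣQ = 0:
ice -4.097→0 °C: 38.64·2.09·4.097 = 330.86; fusion: m_ice L_f = 38.64·334 = 12906; meltwater 0→T: 38.64·4.18·T = 161.52 T; water: 2420.6(T − 74.23)
2582.2 T = 179684 − 13237 = 166447
T ≈ 64.46 °C — above 0 °C, consistent with complete melting.

T_f ≈ 64.5 °C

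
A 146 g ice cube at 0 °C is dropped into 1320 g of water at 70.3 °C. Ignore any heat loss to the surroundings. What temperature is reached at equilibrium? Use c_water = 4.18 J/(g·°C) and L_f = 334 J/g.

T_f ≈ 55.3 °C

Energy balance with sensible and latent terms:
melt ice: 146×334 = 48764
  meltwater 0→T: 146×4.18×T = 610.28 T
  water: 5517.6(T − 70.3)
6127.9 T = 387887 − 48764 = 339123
T ≈ 55.34 °C (positive, so assuming full melt was valid).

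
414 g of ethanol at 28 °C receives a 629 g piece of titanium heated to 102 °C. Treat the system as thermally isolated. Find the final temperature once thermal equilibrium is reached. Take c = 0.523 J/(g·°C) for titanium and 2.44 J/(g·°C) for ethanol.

T_f ≈ 46.2 °C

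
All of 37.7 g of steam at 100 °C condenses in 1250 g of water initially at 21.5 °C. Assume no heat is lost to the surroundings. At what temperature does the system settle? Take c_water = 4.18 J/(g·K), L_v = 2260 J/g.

T_f ≈ 39.6 °C

Sum of m c ΔT and latent-heat terms is zero:
condense steam: −37.7·2260 = −85202
  condensed water 100 °C→T: 157.59(T − 100)
  water warms: 1250·4.18·(T − 21.5) = 5225(T − 21.5)
5382.6 T = 85202 + 15759 + 112338 = 213298
T ≈ 39.63 °C (< 100 °C, so full condensation is consistent).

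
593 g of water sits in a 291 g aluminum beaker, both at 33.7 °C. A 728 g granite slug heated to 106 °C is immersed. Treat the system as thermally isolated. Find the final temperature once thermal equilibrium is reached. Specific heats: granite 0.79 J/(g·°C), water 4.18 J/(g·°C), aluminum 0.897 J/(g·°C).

T_f ≈ 46.2 °C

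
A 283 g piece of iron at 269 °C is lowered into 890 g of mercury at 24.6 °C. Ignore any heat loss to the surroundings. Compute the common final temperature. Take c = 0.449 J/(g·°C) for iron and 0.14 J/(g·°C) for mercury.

With ΣQ=0 the equilibrium temperature is the m·c-weighted mean:
T_f = (127.07*269 + 124.6*24.6) / (127.07 + 124.6)
    = 37246 / 251.67 ≈ 148.00 °C

T_f ≈ 148.0 °C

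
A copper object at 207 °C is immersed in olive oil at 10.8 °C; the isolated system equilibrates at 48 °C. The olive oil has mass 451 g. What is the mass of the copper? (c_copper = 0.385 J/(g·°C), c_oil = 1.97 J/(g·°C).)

Setting the total heat transfer to zero:
m·0.385·(48 − 207) + 451·1.97·(48 − 10.8) = 0
-61.22 m = -33051
m = -33051/-61.22 ≈ 539.9 g

m ≈ 540 g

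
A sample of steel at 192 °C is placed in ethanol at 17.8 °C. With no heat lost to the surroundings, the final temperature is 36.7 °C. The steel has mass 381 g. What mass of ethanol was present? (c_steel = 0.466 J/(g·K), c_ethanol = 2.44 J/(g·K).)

m ≈ 598 g

Heat gained plus heat lost sum to zero:
381·0.466·(36.7 − 192) + m·2.44·(36.7 − 17.8) = 0
46.12 m = 27573
m = 27573/46.12 ≈ 597.9 g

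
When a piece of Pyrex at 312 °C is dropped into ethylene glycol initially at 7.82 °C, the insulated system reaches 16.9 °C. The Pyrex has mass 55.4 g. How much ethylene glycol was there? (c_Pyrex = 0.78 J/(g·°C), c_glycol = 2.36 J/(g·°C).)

Heat lost by the Pyrex = heat gained by the glycol:
55.4·0.78·(312 − 16.9) = m·2.36·(16.9 − 7.82)
21.43 m = 12752  ⇒  m ≈ 595.1 g

m ≈ 595 g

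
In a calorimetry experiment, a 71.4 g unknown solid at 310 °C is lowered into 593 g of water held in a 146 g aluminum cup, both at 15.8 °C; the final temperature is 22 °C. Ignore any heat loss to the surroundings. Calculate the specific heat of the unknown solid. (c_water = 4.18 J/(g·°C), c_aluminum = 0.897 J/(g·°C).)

c ≈ 0.787 J/(g·°C)

Conservation of energy gives ΣQ = 0:
71.4×c×(22 − 310) + 593×4.18×(22 − 15.8) + 146×0.897×(22 − 15.8) = 0
-20563 c = -16180
c = -16180/-20563 ≈ 0.7868 J/(g·°C)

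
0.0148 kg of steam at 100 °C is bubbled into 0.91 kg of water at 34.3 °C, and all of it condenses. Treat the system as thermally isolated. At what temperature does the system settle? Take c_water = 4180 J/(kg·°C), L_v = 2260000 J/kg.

Energy conservation, ΣQ = 0:
steam→water at 100 °C releases m L_v = 0.0148·2260000 = 33448
  condensed water 100 °C→T: 61.86(T − 100)
  original water: 3803.8(T − 34.3)
3865.7 T = 33448 + 6186.4 + 130470 = 170105
T ≈ 44.00 °C — below 100 °C, confirming all the steam condensed.

T_f ≈ 44.0 °C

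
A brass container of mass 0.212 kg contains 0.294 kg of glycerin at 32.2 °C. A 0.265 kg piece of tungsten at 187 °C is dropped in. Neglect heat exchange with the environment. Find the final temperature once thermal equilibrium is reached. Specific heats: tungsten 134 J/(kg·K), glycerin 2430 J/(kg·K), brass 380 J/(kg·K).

T_f ≈ 38.8 °C

Setting the total heat transfer to zero:
0.265·134·(T − 187) + 0.294·2430·(T − 32.2) + 0.212·380·(T − 32.2) = 0
35.51(T − 187) + 714.42(T − 32.2) + 80.56(T − 32.2) = 0
830.49 T = 32239
T = 32239/830.49 ≈ 38.82 °C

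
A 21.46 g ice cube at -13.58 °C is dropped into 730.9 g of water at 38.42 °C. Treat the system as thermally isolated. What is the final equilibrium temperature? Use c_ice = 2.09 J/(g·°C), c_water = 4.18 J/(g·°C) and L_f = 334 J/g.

T_f ≈ 34.9 °C

Energy conservation, ΣQ = 0:
ice -13.58→0 °C: 21.46·2.09·13.58 = 609.08; melt ice: 21.46·334 = 7167.6; meltwater 0→T: 21.46·4.18·T = 89.7 T; water cools: 730.9·4.18·(T − 38.42) = 3055.2(T − 38.42)
3144.9 T = 117379 − 7776.7 = 109603
T ≈ 34.85 °C. Since T > 0 °C, the all-ice-melts assumption holds.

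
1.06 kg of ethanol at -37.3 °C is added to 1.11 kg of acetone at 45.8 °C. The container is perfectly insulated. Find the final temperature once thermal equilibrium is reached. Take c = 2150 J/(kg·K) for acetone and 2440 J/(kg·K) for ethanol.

T_f ≈ 2.6 °C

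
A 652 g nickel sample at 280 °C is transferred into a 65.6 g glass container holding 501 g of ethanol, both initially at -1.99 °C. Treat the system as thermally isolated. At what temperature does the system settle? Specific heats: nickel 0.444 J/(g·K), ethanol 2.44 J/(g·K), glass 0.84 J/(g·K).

T_f ≈ 50.1 °C

Conservation of energy gives ΣQ = 0:
652×0.444×(T − 280) + 501×2.44×(T − (-1.99)) + 65.6×0.84×(T − (-1.99)) = 0
289.49(T − 280) + 1222.4(T − (-1.99)) + 55.1(T − (-1.99)) = 0
1567 T = 78514
T = 78514 / 1567 = 50.1 °C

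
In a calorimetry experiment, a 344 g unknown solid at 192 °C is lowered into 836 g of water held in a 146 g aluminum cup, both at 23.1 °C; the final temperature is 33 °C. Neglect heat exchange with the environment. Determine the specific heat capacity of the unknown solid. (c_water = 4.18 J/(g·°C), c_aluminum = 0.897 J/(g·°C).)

c ≈ 0.656 J/(g·°C)

Energy conservation, ΣQ = 0:
344×c×(33 − 192) + 836×4.18×(33 − 23.1) + 146×0.897×(33 − 23.1) = 0
-54696 c = -35892
c = -35892/-54696 ≈ 0.6562 J/(g·°C)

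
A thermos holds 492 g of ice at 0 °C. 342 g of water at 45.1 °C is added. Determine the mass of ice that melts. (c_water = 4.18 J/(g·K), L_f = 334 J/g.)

m_melted ≈ 193 g

Heat available from the water dropping to 0 °C: 342·4.18·45.1 = 64473 J.
Melting all 492 g of ice would need 492·334 = 164328 J.
That's not enough to melt it all — equilibrium is at 0 °C with ice remaining.
m_melted·334 = 64473  ⇒  m_melted ≈ 193 g.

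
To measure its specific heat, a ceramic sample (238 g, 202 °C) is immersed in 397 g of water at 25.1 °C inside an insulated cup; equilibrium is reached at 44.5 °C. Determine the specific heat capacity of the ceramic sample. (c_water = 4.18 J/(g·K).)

Heat lost by the ceramic sample = heat gained by the water:
238·c·(202 − 44.5) = 397·4.18·(44.5 − 25.1)
37485 c = 32194  ⇒  c ≈ 0.8588 J/(g·K)

c ≈ 0.859 J/(g·K)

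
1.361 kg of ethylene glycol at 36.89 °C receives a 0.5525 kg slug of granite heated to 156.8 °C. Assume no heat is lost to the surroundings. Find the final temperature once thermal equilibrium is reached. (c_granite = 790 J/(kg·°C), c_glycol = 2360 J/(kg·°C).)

T_f ≈ 51.2 °C

|Q_granite| = |Q_glycol|:
0.5525·790·(156.8 − T) = 1.361·2360·(T − 36.89)
436.47(156.8 − T) = 3212(T − 36.89)
3648.4 T = 186928  ⇒  T ≈ 51.24 °C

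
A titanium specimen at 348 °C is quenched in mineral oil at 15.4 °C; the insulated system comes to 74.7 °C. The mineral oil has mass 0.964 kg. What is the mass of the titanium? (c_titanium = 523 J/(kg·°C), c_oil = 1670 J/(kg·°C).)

m ≈ 0.668 kg

Heat lost by the titanium = heat gained by the oil:
m·523·(348 − 74.7) = 0.964·1670·(74.7 − 15.4)
142936 m = 95466  ⇒  m ≈ 0.6679 kg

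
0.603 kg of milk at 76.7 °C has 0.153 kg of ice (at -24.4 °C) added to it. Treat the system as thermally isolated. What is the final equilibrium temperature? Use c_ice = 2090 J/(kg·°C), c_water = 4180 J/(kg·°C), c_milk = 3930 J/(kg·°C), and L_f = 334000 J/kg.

Sum of m c ΔT and latent-heat terms is zero:
warm ice to 0 °C: 0.153·2090·(0 − (-24.4)) = 7802.4; latent heat to melt: 0.153·334000 = 51102; warm the meltwater: 639.54 T; milk cools: 0.603·3930·(T − 76.7) = 2369.8(T − 76.7)
3009.3 T = 181763 − 58904 = 122859
T ≈ 40.83 °C (positive, so assuming full melt was valid).

T_f ≈ 40.8 °C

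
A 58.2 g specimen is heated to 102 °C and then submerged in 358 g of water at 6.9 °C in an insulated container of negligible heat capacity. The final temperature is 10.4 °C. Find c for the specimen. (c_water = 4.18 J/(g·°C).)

Heat lost by the specimen = heat gained by the water:
58.2·c·(102 − 10.4) = 358·4.18·(10.4 − 6.9)
5331.1 c = 5237.5  ⇒  c ≈ 0.9824 J/(g·°C)

c ≈ 0.982 J/(g·°C)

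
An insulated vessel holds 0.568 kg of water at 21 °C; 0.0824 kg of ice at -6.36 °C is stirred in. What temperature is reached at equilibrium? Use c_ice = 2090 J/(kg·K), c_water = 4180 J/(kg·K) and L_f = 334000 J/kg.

T_f ≈ 7.8 °C

Let T be the final temperature. ΣQ_i = 0:
warm ice to 0 °C: 0.0824·2090·(0 − (-6.36)) = 1095.3
  latent heat to melt: 0.0824·334000 = 27522
  warm the meltwater: 344.43 T
  water: 2374.2(T − 21)
2718.7 T = 49859 − 28617 = 21242
T ≈ 7.81 °C. Since T > 0 °C, the all-ice-melts assumption holds.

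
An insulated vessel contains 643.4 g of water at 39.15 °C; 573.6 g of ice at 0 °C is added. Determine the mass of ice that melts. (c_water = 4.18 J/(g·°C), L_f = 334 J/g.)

m_melted ≈ 315 g

Heat available from the water dropping to 0 °C: 643.4·4.18·39.15 = 105290 J.
To melt every bit of ice: 573.6·334 = 191582 J.
Since 105290 < 191582 J, not all the ice melts; equilibrium is at 0 °C.
Mass melted = 105290/334 ≈ 315.2 g.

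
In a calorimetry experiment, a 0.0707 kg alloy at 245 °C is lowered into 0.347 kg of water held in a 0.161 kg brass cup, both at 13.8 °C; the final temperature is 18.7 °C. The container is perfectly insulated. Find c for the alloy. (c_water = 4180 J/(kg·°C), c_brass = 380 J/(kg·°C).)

Energy conservation, ΣQ = 0:
0.0707·c·(18.7 − 245) + 0.347·4180·(18.7 − 13.8) + 0.161·380·(18.7 − 13.8) = 0
-16 c = -7407
c = -7407/-16 ≈ 463 J/(kg·°C)

c ≈ 463 J/(kg·°C)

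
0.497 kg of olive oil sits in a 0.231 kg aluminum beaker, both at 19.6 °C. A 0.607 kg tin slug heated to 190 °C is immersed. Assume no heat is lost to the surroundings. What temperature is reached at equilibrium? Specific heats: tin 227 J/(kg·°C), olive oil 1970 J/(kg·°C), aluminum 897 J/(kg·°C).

Net heat exchanged in the isolated system is zero:
0.607·227·(T − 190) + 0.497·1970·(T − 19.6) + 0.231·897·(T − 19.6) = 0
137.79(T − 190) + 979.09(T − 19.6) + 207.21(T − 19.6) = 0
1324.1 T = 49431
T = 49431 / 1324.1 = 37.3 °C

T_f ≈ 37.3 °C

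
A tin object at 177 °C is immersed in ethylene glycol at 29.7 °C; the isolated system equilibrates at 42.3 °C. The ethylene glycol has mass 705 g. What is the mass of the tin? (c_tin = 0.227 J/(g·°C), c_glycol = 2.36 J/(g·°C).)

m ≈ 686 g

Taking heat into each body as positive, Σ m c ΔT = 0:
m·0.227·(42.3 − 177) + 705·2.36·(42.3 − 29.7) = 0
-30.58 m = -20964
m = -20964/-30.58 ≈ 685.6 g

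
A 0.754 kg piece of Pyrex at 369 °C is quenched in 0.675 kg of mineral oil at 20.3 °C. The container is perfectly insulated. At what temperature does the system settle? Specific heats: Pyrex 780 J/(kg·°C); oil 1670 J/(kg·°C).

T_f ≈ 139.9 °C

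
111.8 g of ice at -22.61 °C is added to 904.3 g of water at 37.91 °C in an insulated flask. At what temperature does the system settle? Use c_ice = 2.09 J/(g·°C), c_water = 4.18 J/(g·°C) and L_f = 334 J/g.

T_f ≈ 23.7 °C

Sum of m c ΔT and latent-heat terms is zero:
ice -22.61→0 °C: 111.8×2.09×22.61 = 5283.1
  fusion: m_ice L_f = 111.8×334 = 37341
  warm the meltwater: 467.32 T
  water: 3780(T − 37.91)
4247.3 T = 143299 − 42624 = 100675
T ≈ 23.70 °C (positive, so assuming full melt was valid).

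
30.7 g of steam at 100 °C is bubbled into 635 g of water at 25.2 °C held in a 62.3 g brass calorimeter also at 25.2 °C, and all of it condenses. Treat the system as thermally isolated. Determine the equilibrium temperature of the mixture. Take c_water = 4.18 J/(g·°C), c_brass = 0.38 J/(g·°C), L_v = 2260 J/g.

T_f ≈ 53.3 °C

Energy balance with sensible and latent terms:
latent heat released on condensation: 30.7·2260 = 69382; condensed water 100 °C→T: 128.33(T − 100); original water: 2654.3(T − 25.2); cup: 23.67(T − 25.2)
2806.3 T = 69382 + 12833 + 67485 = 149700
T ≈ 53.34 °C — below 100 °C, confirming all the steam condensed.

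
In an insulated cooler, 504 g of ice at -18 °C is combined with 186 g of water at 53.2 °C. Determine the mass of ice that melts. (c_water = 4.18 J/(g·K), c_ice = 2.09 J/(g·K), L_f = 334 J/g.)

Cooling the water to 0 °C releases 186×4.18×53.2 = 41362 J.
Warming the ice to 0 °C takes 504×2.09×18 = 18960 J, leaving 22401 J for melting.
Melting all 504 g of ice would need 504×334 = 168336 J.
That's not enough to melt it all — equilibrium is at 0 °C with ice remaining.
m_melted×334 = 22401  ⇒  m_melted ≈ 67.07 g.

m_melted ≈ 67.1 g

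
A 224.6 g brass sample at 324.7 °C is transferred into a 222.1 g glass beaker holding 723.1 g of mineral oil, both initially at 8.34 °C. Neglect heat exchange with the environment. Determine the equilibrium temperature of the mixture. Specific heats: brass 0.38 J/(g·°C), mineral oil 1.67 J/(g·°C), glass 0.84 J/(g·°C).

Net heat exchanged in the isolated system is zero:
224.6·0.38·(T − 324.7) + 723.1·1.67·(T − 8.34) + 222.1·0.84·(T − 8.34) = 0
85.35(T − 324.7) + 1207.6(T − 8.34) + 186.56(T − 8.34) = 0
(85.35 + 1207.6 + 186.56) T = 85.35·324.7 + 1207.6·8.34 + 186.56·8.34
T ≈ 26.59 °C

T_f ≈ 26.6 °C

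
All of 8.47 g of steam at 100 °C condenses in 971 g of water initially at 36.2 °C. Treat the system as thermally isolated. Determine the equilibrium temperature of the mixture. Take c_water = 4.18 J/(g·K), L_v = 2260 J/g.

T_f ≈ 41.4 °C

Net heat exchanged in the isolated system is zero:
steam→water at 100 °C releases m L_v = 8.47×2260 = 19142; condensed water 100 °C→T: 35.4(T − 100); original water: 4058.8(T − 36.2)
4094.2 T = 19142 + 3540.5 + 146928 = 169610
T ≈ 41.43 °C, under the boiling point, so the assumption holds.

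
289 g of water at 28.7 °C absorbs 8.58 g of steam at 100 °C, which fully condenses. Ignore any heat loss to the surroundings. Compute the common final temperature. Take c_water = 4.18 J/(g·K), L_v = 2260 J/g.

T_f ≈ 46.3 °C

Taking heat into each body as positive, Σ m c ΔT = 0:
condense steam: −8.58·2260 = −19391
  condensed water 100 °C→T: 35.86(T − 100)
  water warms: 289·4.18·(T − 28.7) = 1208(T − 28.7)
1243.9 T = 19391 + 3586.4 + 34670 = 57647
T ≈ 46.34 °C, under the boiling point, so the assumption holds.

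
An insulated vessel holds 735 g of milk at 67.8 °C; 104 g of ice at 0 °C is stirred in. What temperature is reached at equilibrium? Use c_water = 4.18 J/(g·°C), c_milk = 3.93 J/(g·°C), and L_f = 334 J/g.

Let T be the final temperature. ΣQ_i = 0:
fusion: m_ice L_f = 104×334 = 34736
  meltwater 0→T: 104×4.18×T = 434.72 T
  milk: 2888.6(T − 67.8)
3323.3 T = 195844 − 34736 = 161108
T ≈ 48.48 °C. Since T > 0 °C, the all-ice-melts assumption holds.

T_f ≈ 48.5 °C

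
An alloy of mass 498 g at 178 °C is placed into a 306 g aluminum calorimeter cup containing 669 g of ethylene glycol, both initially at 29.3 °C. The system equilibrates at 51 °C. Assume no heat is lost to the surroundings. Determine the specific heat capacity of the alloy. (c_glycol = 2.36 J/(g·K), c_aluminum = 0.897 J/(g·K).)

c ≈ 0.636 J/(g·K)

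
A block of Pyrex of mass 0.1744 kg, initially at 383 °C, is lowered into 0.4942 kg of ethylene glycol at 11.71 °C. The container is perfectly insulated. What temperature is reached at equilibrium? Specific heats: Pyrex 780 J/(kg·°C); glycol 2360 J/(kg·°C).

T_f ≈ 50.5 °C

Energy conservation, ΣQ = 0:
0.1744*780*(T − 383) + 0.4942*2360*(T − 11.71) = 0
136.03(T − 383) + 1166.3(T − 11.71) = 0
(136.03 + 1166.3) T = 136.03*383 + 1166.3*11.71
T = 65758 / 1302.3 = 50.5 °C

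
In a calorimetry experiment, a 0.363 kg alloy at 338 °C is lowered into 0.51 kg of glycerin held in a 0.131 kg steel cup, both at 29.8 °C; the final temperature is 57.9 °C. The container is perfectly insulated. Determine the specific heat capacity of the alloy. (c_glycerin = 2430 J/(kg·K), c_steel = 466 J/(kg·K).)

c ≈ 359 J/(kg·K)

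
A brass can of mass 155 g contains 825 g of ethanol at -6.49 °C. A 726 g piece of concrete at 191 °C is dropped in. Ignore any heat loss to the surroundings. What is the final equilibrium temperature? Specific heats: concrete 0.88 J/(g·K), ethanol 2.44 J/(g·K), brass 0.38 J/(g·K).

T_f ≈ 40.1 °C

With ΣQ=0 the equilibrium temperature is the m·c-weighted mean:
T_f = (638.88*191 + 2013*(-6.49) + 58.9*(-6.49)) / (638.88 + 2013 + 58.9)
    = 108579 / 2710.8 ≈ 40.05 °C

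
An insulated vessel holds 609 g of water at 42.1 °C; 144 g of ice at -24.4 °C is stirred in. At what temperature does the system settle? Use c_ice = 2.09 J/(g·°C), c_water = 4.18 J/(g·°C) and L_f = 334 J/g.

Heat gained plus heat lost sum to zero:
warm ice to 0 °C: 144×2.09×(0 − (-24.4)) = 7343.4
  latent heat to melt: 144×334 = 48096
  warm the meltwater: 601.92 T
  water cools: 609×4.18×(T − 42.1) = 2545.6(T − 42.1)
3147.5 T = 107171 − 55439 = 51731
T ≈ 16.44 °C — above 0 °C, consistent with complete melting.

T_f ≈ 16.4 °C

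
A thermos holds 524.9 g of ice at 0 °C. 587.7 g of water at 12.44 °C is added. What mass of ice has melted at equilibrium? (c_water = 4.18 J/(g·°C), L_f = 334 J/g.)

m_melted ≈ 91.5 g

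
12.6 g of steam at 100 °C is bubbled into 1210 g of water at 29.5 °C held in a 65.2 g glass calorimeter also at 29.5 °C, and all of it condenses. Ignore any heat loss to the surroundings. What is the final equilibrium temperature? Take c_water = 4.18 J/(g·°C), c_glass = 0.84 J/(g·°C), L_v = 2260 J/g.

T_f ≈ 35.7 °C

Energy conservation, ΣQ = 0:
latent heat released on condensation: 12.6·2260 = 28476; condensate cools 100→T: 12.6·4.18·(T − 100) = 52.67(T − 100); original water: 5057.8(T − 29.5); glass cup: 65.2·0.84·(T − 29.5) = 54.77(T − 29.5)
5165.2 T = 28476 + 5266.8 + 150821 = 184564
T ≈ 35.73 °C (< 100 °C, so full condensation is consistent).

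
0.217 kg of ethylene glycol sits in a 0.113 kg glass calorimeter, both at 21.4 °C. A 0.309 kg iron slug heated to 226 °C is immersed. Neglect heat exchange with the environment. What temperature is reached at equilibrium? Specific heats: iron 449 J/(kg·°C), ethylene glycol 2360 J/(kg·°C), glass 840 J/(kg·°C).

T_f ≈ 59.5 °C

With ΣQ=0 the equilibrium temperature is the m·c-weighted mean:
T_f = (138.74·226 + 512.12·21.4 + 94.92·21.4) / (138.74 + 512.12 + 94.92)
    = 44346 / 745.78 ≈ 59.46 °C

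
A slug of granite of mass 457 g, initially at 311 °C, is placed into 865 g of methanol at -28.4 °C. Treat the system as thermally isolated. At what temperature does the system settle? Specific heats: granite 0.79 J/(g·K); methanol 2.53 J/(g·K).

Taking heat into each body as positive, Σ m c ΔT = 0:
457×0.79×(T − 311) + 865×2.53×(T − (-28.4)) = 0
361.03(T − 311) + 2188.4(T − (-28.4)) = 0
(361.03 + 2188.4) T = 361.03×311 + 2188.4×(-28.4)
T ≈ 19.66 °C

T_f ≈ 19.7 °C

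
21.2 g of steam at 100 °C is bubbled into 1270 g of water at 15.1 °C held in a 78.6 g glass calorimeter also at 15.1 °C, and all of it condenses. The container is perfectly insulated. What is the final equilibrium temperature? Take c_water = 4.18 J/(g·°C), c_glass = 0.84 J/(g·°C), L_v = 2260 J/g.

T_f ≈ 25.2 °C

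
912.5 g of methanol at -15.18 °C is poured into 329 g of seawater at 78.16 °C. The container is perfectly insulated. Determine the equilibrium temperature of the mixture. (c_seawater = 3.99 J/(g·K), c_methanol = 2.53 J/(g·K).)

T_f ≈ 18.7 °C

Set heat shed by the hot body equal to heat absorbed by the cold body:
329*3.99*(78.16 − T) = 912.5*2.53*(T − (-15.18))
1312.7(78.16 − T) = 2308.6(T − (-15.18))
3621.3 T = 67556  ⇒  T ≈ 18.66 °C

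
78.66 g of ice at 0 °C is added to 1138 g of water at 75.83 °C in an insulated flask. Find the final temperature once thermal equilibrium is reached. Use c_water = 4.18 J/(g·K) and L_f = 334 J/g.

T_f ≈ 65.8 °C

Energy balance with sensible and latent terms:
fusion: m_ice L_f = 78.66·334 = 26272
  warm the meltwater: 328.8 T
  water cools: 1138·4.18·(T − 75.83) = 4756.8(T − 75.83)
5085.6 T = 360711 − 26272 = 334439
T ≈ 65.76 °C — above 0 °C, consistent with complete melting.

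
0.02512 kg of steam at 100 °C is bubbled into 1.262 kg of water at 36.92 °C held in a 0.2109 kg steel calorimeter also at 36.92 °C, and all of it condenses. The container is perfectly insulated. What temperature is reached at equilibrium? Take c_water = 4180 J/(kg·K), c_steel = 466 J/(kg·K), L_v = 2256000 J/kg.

T_f ≈ 48.5 °C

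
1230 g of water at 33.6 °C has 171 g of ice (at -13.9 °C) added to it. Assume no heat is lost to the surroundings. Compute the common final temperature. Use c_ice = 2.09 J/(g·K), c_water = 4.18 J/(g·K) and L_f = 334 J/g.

T_f ≈ 18.9 °C

Net heat exchanged in the isolated system is zero:
warm ice to 0 °C: 171·2.09·(0 − (-13.9)) = 4967.7
  latent heat to melt: 171·334 = 57114
  warm the meltwater: 714.78 T
  water: 5141.4(T − 33.6)
5856.2 T = 172751 − 62082 = 110669
T ≈ 18.90 °C. Since T > 0 °C, the all-ice-melts assumption holds.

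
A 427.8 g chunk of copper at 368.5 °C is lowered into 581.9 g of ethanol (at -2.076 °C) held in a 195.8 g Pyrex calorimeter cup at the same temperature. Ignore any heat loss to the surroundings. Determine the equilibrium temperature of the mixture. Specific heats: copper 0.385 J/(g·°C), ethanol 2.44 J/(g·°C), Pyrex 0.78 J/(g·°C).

T_f ≈ 33.1 °C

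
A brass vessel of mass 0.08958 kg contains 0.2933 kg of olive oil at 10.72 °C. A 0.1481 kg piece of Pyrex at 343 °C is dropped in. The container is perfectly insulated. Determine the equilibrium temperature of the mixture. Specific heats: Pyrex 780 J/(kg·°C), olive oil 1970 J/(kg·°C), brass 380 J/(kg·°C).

T_f ≈ 63.5 °C

Heat gained plus heat lost sum to zero:
0.1481*780*(T − 343) + 0.2933*1970*(T − 10.72) + 0.08958*380*(T − 10.72) = 0
115.52(T − 343) + 577.8(T − 10.72) + 34.04(T − 10.72) = 0
(115.52 + 577.8 + 34.04) T = 115.52*343 + 577.8*10.72 + 34.04*10.72
T = 46182/727.36 ≈ 63.49 °C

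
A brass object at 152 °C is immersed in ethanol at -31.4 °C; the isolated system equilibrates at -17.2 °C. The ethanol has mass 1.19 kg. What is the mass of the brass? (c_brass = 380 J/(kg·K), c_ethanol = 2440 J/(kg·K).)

m ≈ 0.641 kg

Net heat exchanged in the isolated system is zero:
m·380·(-17.2 − 152) + 1.19·2440·(-17.2 − (-31.4)) = 0
-64296 m = -41231
m = -41231/-64296 ≈ 0.6413 kg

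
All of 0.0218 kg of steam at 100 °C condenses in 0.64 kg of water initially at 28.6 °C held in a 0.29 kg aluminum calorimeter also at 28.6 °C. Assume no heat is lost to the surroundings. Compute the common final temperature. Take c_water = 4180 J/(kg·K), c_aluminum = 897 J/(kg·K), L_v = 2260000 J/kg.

T_f ≈ 47.0 °C

Energy conservation, ΣQ = 0:
latent heat released on condensation: 0.0218×2260000 = 49268
  condensed water 100 °C→T: 91.12(T − 100)
  water warms: 0.64×4180×(T − 28.6) = 2675.2(T − 28.6)
  cup: 260.13(T − 28.6)
3026.5 T = 49268 + 9112.4 + 83950 = 142331
T ≈ 47.03 °C (< 100 °C, so full condensation is consistent).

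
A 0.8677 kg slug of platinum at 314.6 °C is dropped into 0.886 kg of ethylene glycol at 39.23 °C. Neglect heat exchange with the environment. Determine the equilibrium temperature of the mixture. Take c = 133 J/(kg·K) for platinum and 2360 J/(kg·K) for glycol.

T_f ≈ 53.6 °C

Set heat shed by the hot body equal to heat absorbed by the cold body:
0.8677·133·(314.6 − T) = 0.886·2360·(T − 39.23)
115.4(314.6 − T) = 2091(T − 39.23)
2206.4 T = 118334  ⇒  T ≈ 53.63 °C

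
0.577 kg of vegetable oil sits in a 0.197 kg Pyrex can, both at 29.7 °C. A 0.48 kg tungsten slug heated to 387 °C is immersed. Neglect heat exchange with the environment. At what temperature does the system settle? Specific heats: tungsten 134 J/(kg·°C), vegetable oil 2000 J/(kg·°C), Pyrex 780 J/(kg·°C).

Let T be the final temperature. ΣQ_i = 0:
0.48×134×(T − 387) + 0.577×2000×(T − 29.7) + 0.197×780×(T − 29.7) = 0
64.32(T − 387) + 1154(T − 29.7) + 153.66(T − 29.7) = 0
(64.32 + 1154 + 153.66) T = 64.32×387 + 1154×29.7 + 153.66×29.7
T = 63729/1372 ≈ 46.45 °C

T_f ≈ 46.5 °C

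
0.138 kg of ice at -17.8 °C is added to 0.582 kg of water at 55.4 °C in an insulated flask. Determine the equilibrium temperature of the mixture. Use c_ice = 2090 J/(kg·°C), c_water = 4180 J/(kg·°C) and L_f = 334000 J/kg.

T_f ≈ 27.8 °C

Net heat exchanged in the isolated system is zero:
ice -17.8→0 °C: 0.138×2090×17.8 = 5133.9
  melt ice: 0.138×334000 = 46092
  warm the meltwater: 576.84 T
  water: 2432.8(T − 55.4)
3009.6 T = 134775 − 51226 = 83549
T ≈ 27.76 °C (positive, so assuming full melt was valid).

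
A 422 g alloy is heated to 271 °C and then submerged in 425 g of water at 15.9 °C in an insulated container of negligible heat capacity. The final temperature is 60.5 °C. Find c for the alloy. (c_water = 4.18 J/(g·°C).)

c ≈ 0.892 J/(g·°C)

Energy conservation, ΣQ = 0:
422·c·(60.5 − 271) + 425·4.18·(60.5 − 15.9) = 0
-88831 c = -79232
c = -79232/-88831 ≈ 0.8919 J/(g·°C)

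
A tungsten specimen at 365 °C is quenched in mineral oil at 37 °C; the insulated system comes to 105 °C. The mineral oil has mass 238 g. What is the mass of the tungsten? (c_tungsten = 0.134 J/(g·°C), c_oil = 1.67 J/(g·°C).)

Heat gained plus heat lost sum to zero:
m×0.134×(105 − 365) + 238×1.67×(105 − 37) = 0
-34.84 m = -27027
m = -27027/-34.84 ≈ 775.8 g

m ≈ 776 g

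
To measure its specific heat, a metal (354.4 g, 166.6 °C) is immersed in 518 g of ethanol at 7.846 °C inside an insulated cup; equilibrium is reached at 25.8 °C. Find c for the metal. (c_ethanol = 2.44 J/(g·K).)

c ≈ 0.455 J/(g·K)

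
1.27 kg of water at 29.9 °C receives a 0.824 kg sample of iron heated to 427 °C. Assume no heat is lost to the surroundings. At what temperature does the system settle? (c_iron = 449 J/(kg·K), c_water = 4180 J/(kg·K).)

T_f ≈ 55.8 °C

Conservation of energy gives ΣQ = 0:
0.824·449·(T − 427) + 1.27·4180·(T − 29.9) = 0
(369.98 + 5308.6) T = 369.98·427 + 5308.6·29.9
T = 316707 / 5678.6 = 55.8 °C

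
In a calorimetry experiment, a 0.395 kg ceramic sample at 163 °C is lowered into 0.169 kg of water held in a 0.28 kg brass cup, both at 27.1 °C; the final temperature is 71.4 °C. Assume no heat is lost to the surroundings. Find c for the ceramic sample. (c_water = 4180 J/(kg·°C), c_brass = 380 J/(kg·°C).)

Conservation of energy gives ΣQ = 0:
0.395×c×(71.4 − 163) + 0.169×4180×(71.4 − 27.1) + 0.28×380×(71.4 − 27.1) = 0
-36.18 c = -36008
c = -36008/-36.18 ≈ 995.2 J/(kg·°C)

c ≈ 995 J/(kg·°C)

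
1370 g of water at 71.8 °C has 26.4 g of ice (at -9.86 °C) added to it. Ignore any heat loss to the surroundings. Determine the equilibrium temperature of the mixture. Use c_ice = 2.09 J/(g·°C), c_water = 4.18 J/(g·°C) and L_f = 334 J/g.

T_f ≈ 68.8 °C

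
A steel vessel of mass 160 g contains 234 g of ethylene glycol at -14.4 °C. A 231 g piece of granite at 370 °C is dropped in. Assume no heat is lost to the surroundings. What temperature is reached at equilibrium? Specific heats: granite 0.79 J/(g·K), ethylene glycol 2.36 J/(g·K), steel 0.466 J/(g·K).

T_f ≈ 72.3 °C

Heat gained plus heat lost sum to zero:
231×0.79×(T − 370) + 234×2.36×(T − (-14.4)) + 160×0.466×(T − (-14.4)) = 0
(182.49 + 552.24 + 74.56) T = 182.49×370 + 552.24×(-14.4) + 74.56×(-14.4)
T = 58495/809.29 ≈ 72.28 °C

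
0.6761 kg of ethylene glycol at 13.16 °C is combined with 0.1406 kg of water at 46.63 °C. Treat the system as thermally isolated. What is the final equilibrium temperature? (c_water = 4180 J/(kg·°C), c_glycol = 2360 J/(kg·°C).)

Taking heat into each body as positive, Σ m c ΔT = 0:
0.1406*4180*(T − 46.63) + 0.6761*2360*(T − 13.16) = 0
587.71(T − 46.63) + 1595.6(T − 13.16) = 0
2183.3 T = 48403
T ≈ 22.17 °C

T_f ≈ 22.2 °C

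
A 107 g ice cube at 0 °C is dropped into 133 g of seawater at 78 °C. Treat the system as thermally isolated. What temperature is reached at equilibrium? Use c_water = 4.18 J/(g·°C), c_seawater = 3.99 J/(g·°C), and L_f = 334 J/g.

T_f ≈ 5.8 °C

Energy conservation, ΣQ = 0:
fusion: m_ice L_f = 107×334 = 35738
  meltwater 0→T: 107×4.18×T = 447.26 T
  seawater: 530.67(T − 78)
977.93 T = 41392 − 35738 = 5654.3
T ≈ 5.78 °C — above 0 °C, consistent with complete melting.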